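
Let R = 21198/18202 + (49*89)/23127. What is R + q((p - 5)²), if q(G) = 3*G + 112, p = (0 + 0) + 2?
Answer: 29541369487/210478827 ≈ 140.35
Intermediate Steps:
p = 2 (p = 0 + 2 = 2)
R = 284812534/210478827 (R = 21198*(1/18202) + 4361*(1/23127) = 10599/9101 + 4361/23127 = 284812534/210478827 ≈ 1.3532)
q(G) = 112 + 3*G
R + q((p - 5)²) = 284812534/210478827 + (112 + 3*(2 - 5)²) = 284812534/210478827 + (112 + 3*(-3)²) = 284812534/210478827 + (112 + 3*9) = 284812534/210478827 + (112 + 27) = 284812534/210478827 + 139 = 29541369487/210478827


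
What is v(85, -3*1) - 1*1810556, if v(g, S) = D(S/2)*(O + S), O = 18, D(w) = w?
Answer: -3621157/2 ≈ -1.8106e+6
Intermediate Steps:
v(g, S) = S*(18 + S)/2 (v(g, S) = (S/2)*(18 + S) = S*(18 + S)/2)
v(85, -3*1) - 1*1810556 = (-3*1)*(18 - 3*1)/2 - 1*1810556 = (1/2)*(-3)*(18 - 3) - 1810556 = (1/2)*(-3)*15 - 1810556 = -45/2 - 1810556 = -3621157/2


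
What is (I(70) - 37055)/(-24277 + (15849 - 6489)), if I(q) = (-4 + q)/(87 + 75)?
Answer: 1000474/402759 ≈ 2.4841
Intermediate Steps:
I(q) = -2/81 + q/162 (I(q) = (-4 + q)/162 = (-4 + q)*(1/162) = -2/81 + q/162)
(I(70) - 37055)/(-24277 + (15849 - 6489)) = ((-2/81 + (1/162)*70) - 37055)/(-24277 + (15849 - 6489)) = ((-2/81 + 35/81) - 37055)/(-24277 + 9360) = (11/27 - 37055)/(-14917) = -1000474/27*(-1/14917) = 1000474/402759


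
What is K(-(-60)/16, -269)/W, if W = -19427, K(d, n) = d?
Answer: -15/77708 ≈ -0.00019303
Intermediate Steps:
K(-(-60)/16, -269)/W = -(-60)/16/(-19427) = -(-60)/16*(-1/19427) = -5*(-3/4)*(-1/19427) = (15/4)*(-1/19427) = -15/77708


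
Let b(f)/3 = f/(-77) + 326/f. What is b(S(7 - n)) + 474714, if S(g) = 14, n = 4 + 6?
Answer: 36558315/77 ≈ 4.7478e+5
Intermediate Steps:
n = 10
b(f) = 978/f - 3*f/77 (b(f) = 3*(f/(-77) + 326/f) = 3*(f*(-1/77) + 326/f) = 3*(-f/77 + 326/f) = 3*(326/f - f/77) = 978/f - 3*f/77)
b(S(7 - n)) + 474714 = (978/14 - 3/77*14) + 474714 = (978*(1/14) - 6/11) + 474714 = (489/7 - 6/11) + 474714 = 5337/77 + 474714 = 36558315/77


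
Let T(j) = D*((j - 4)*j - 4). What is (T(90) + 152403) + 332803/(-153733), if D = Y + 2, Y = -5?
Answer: 19861202132/153733 ≈ 1.2919e+5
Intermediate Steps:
D = -3 (D = -5 + 2 = -3)
T(j) = 12 - 3*j*(-4 + j) (T(j) = -3*((j - 4)*j - 4) = -3*((-4 + j)*j - 4) = -3*(j*(-4 + j) - 4) = -3*(-4 + j*(-4 + j)) = 12 - 3*j*(-4 + j))
(T(90) + 152403) + 332803/(-153733) = ((12 - 3*90² + 12*90) + 152403) + 332803/(-153733) = ((12 - 3*8100 + 1080) + 152403) + 332803*(-1/153733) = ((12 - 24300 + 1080) + 152403) - 332803/153733 = (-23208 + 152403) - 332803/153733 = 129195 - 332803/153733 = 19861202132/153733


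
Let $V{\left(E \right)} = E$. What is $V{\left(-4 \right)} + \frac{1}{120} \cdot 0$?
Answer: $-4$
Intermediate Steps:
$V{\left(-4 \right)} + \frac{1}{120} \cdot 0 = -4 + \frac{1}{120} \cdot 0 = -4 + 0 = -4$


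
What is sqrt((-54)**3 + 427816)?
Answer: 4*sqrt(16897) ≈ 519.95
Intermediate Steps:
sqrt((-54)**3 + 427816) = sqrt(-157464 + 427816) = sqrt(270352) = 4*sqrt(16897)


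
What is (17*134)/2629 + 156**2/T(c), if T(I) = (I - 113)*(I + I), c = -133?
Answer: 17753546/14335937 ≈ 1.2384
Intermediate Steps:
T(I) = 2*I*(-113 + I) (T(I) = (-113 + I)*(2*I) = 2*I*(-113 + I))
(17*134)/2629 + 156**2/T(c) = (17*134)/2629 + 156**2/((2*(-133)*(-113 - 133))) = 2278*(1/2629) + 24336/((2*(-133)*(-246))) = 2278/2629 + 24336/65436 = 2278/2629 + 24336*(1/65436) = 2278/2629 + 2028/5453 = 17753546/14335937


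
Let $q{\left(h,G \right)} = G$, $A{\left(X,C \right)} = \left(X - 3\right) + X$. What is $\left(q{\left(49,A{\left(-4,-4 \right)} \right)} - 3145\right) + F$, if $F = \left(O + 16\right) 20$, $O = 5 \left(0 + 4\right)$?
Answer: $-2436$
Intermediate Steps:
$A{\left(X,C \right)} = -3 + 2 X$ ($A{\left(X,C \right)} = \left(-3 + X\right) + X = -3 + 2 X$)
$O = 20$ ($O = 5 \cdot 4 = 20$)
$F = 720$ ($F = \left(20 + 16\right) 20 = 36 \cdot 20 = 720$)
$\left(q{\left(49,A{\left(-4,-4 \right)} \right)} - 3145\right) + F = \left(\left(-3 + 2 \left(-4\right)\right) - 3145\right) + 720 = \left(\left(-3 - 8\right) - 3145\right) + 720 = \left(-11 - 3145\right) + 720 = -3156 + 720 = -2436$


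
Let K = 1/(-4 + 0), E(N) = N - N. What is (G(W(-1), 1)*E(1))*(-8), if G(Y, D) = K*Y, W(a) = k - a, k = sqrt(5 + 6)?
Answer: 0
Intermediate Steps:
k = sqrt(11) ≈ 3.3166
W(a) = sqrt(11) - a
E(N) = 0
K = -1/4 (K = 1/(-4) = -1/4 ≈ -0.25000)
G(Y, D) = -Y/4
(G(W(-1), 1)*E(1))*(-8) = (-(sqrt(11) - 1*(-1))/4*0)*(-8) = (-(sqrt(11) + 1)/4*0)*(-8) = (-(1 + sqrt(11))/4*0)*(-8) = ((-1/4 - sqrt(11)/4)*0)*(-8) = 0*(-8) = 0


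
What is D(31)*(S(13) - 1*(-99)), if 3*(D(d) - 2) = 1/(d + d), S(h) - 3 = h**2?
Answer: 101083/186 ≈ 543.46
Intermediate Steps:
S(h) = 3 + h**2
D(d) = 2 + 1/(6*d) (D(d) = 2 + 1/(3*(d + d)) = 2 + 1/(3*((2*d))) = 2 + (1/(2*d))/3 = 2 + 1/(6*d))
D(31)*(S(13) - 1*(-99)) = (2 + (1/6)/31)*((3 + 13**2) - 1*(-99)) = (2 + (1/6)*(1/31))*((3 + 169) + 99) = (2 + 1/186)*(172 + 99) = (373/186)*271 = 101083/186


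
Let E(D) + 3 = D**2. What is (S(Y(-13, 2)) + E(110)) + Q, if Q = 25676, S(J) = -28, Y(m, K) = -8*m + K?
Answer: 37745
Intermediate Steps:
Y(m, K) = K - 8*m
E(D) = -3 + D**2
(S(Y(-13, 2)) + E(110)) + Q = (-28 + (-3 + 110**2)) + 25676 = (-28 + (-3 + 12100)) + 25676 = (-28 + 12097) + 25676 = 12069 + 25676 = 37745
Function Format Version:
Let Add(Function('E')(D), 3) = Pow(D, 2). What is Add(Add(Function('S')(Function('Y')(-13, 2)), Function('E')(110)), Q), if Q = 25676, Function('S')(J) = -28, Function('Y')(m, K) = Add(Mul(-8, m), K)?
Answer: 37745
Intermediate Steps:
Function('Y')(m, K) = Add(K, Mul(-8, m))
Function('E')(D) = Add(-3, Pow(D, 2))
Add(Add(Function('S')(Function('Y')(-13, 2)), Function('E')(110)), Q) = Add(Add(-28, Add(-3, Pow(110, 2))), 25676) = Add(Add(-28, Add(-3, 12100)), 25676) = Add(Add(-28, 12097), 25676) = Add(12069, 25676) = 37745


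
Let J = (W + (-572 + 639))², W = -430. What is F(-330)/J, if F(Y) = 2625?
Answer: 875/43923 ≈ 0.019921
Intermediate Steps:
J = 131769 (J = (-430 + (-572 + 639))² = (-430 + 67)² = (-363)² = 131769)
F(-330)/J = 2625/131769 = 2625*(1/131769) = 875/43923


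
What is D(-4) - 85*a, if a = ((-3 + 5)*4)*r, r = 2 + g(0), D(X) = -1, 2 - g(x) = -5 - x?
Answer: -6121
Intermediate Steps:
g(x) = 7 + x (g(x) = 2 - (-5 - x) = 2 + (5 + x) = 7 + x)
r = 9 (r = 2 + (7 + 0) = 2 + 7 = 9)
a = 72 (a = ((-3 + 5)*4)*9 = (2*4)*9 = 8*9 = 72)
D(-4) - 85*a = -1 - 85*72 = -1 - 6120 = -6121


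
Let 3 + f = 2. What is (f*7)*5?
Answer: -35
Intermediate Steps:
f = -1 (f = -3 + 2 = -1)
(f*7)*5 = -1*7*5 = -7*5 = -35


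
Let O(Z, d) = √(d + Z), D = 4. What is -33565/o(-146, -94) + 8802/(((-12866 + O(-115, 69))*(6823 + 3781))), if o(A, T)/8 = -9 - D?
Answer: 7364673731880899/22819193243704 - 4401*I*√46/877661278604 ≈ 322.74 - 3.401e-8*I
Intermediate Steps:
o(A, T) = -104 (o(A, T) = 8*(-9 - 1*4) = 8*(-9 - 4) = 8*(-13) = -104)
O(Z, d) = √(Z + d)
-33565/o(-146, -94) + 8802/(((-12866 + O(-115, 69))*(6823 + 3781))) = -33565/(-104) + 8802/(((-12866 + √(-115 + 69))*(6823 + 3781))) = -33565*(-1/104) + 8802/(((-12866 + √(-46))*10604)) = 33565/104 + 8802/(((-12866 + I*√46)*10604)) = 33565/104 + 8802/(-136431064 + 10604*I*√46)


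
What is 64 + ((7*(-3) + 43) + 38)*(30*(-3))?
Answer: -5336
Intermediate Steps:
64 + ((7*(-3) + 43) + 38)*(30*(-3)) = 64 + ((-21 + 43) + 38)*(-90) = 64 + (22 + 38)*(-90) = 64 + 60*(-90) = 64 - 5400 = -5336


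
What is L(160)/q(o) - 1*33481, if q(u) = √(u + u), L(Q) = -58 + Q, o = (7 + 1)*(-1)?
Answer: -33481 - 51*I/2 ≈ -33481.0 - 25.5*I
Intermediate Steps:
o = -8 (o = 8*(-1) = -8)
q(u) = √2*√u (q(u) = √(2*u) = √2*√u)
L(160)/q(o) - 1*33481 = (-58 + 160)/((√2*√(-8))) - 1*33481 = 102/((√2*(2*I*√2))) - 33481 = 102/((4*I)) - 33481 = 102*(-I/4) - 33481 = -51*I/2 - 33481 = -33481 - 51*I/2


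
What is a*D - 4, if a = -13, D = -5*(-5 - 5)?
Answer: -654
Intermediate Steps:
D = 50 (D = -5*(-10) = 50)
a*D - 4 = -13*50 - 4 = -650 - 4 = -654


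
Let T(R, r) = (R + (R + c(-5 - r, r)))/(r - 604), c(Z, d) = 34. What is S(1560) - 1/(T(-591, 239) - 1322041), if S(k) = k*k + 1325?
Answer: 1174958003609090/482543817 ≈ 2.4349e+6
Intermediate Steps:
S(k) = 1325 + k² (S(k) = k² + 1325 = 1325 + k²)
T(R, r) = (34 + 2*R)/(-604 + r) (T(R, r) = (R + (R + 34))/(r - 604) = (R + (34 + R))/(-604 + r) = (34 + 2*R)/(-604 + r))
S(1560) - 1/(T(-591, 239) - 1322041) = (1325 + 1560²) - 1/(2*(17 - 591)/(-604 + 239) - 1322041) = (1325 + 2433600) - 1/(2*(-574)/(-365) - 1322041) = 2434925 - 1/(2*(-1/365)*(-574) - 1322041) = 2434925 - 1/(1148/365 - 1322041) = 2434925 - 1/(-482543817/365) = 2434925 - 1*(-365/482543817) = 2434925 + 365/482543817 = 1174958003609090/482543817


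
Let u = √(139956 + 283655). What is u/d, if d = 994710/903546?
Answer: 2121*√423611/2335 ≈ 591.20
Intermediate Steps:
u = √423611 ≈ 650.85
d = 2335/2121 (d = 994710*(1/903546) = 2335/2121 ≈ 1.1009)
u/d = √423611/(2335/2121) = √423611*(2121/2335) = 2121*√423611/2335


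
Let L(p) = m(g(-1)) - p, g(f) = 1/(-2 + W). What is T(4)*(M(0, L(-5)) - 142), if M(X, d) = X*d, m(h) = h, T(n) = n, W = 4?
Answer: -568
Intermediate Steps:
g(f) = ½ (g(f) = 1/(-2 + 4) = 1/2 = ½)
L(p) = ½ - p
T(4)*(M(0, L(-5)) - 142) = 4*(0*(½ - 1*(-5)) - 142) = 4*(0*(½ + 5) - 142) = 4*(0*(11/2) - 142) = 4*(0 - 142) = 4*(-142) = -568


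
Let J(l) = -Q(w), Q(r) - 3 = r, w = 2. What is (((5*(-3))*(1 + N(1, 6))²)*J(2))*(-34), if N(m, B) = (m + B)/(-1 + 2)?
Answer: -163200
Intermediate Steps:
Q(r) = 3 + r
N(m, B) = B + m (N(m, B) = (B + m)/1 = (B + m)*1 = B + m)
J(l) = -5 (J(l) = -(3 + 2) = -1*5 = -5)
(((5*(-3))*(1 + N(1, 6))²)*J(2))*(-34) = (((5*(-3))*(1 + (6 + 1))²)*(-5))*(-34) = (-15*(1 + 7)²*(-5))*(-34) = (-15*8²*(-5))*(-34) = (-15*64*(-5))*(-34) = -960*(-5)*(-34) = 4800*(-34) = -163200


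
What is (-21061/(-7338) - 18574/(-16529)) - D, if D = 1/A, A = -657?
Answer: 106126938473/26562466638 ≈ 3.9954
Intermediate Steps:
D = -1/657 (D = 1/(-657) = -1/657 ≈ -0.0015221)
(-21061/(-7338) - 18574/(-16529)) - D = (-21061/(-7338) - 18574/(-16529)) - 1*(-1/657) = (-21061*(-1/7338) - 18574*(-1/16529)) + 1/657 = (21061/7338 + 18574/16529) + 1/657 = 484413281/121289802 + 1/657 = 106126938473/26562466638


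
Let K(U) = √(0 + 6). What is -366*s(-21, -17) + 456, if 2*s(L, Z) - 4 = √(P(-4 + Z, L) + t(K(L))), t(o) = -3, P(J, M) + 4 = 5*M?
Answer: -276 - 732*I*√7 ≈ -276.0 - 1936.7*I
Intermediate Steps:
K(U) = √6
P(J, M) = -4 + 5*M
s(L, Z) = 2 + √(-7 + 5*L)/2 (s(L, Z) = 2 + √((-4 + 5*L) - 3)/2 = 2 + √(-7 + 5*L)/2)
-366*s(-21, -17) + 456 = -366*(2 + √(-7 + 5*(-21))/2) + 456 = -366*(2 + √(-7 - 105)/2) + 456 = -366*(2 + √(-112)/2) + 456 = -366*(2 + (4*I*√7)/2) + 456 = -366*(2 + 2*I*√7) + 456 = (-732 - 732*I*√7) + 456 = -276 - 732*I*√7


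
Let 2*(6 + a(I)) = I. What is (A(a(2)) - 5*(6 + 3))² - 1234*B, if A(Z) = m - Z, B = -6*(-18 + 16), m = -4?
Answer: -12872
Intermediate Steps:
B = 12 (B = -6*(-2) = 12)
a(I) = -6 + I/2
A(Z) = -4 - Z
(A(a(2)) - 5*(6 + 3))² - 1234*B = ((-4 - (-6 + (½)*2)) - 5*(6 + 3))² - 1234*12 = ((-4 - (-6 + 1)) - 5*9)² - 14808 = ((-4 - 1*(-5)) - 45)² - 14808 = ((-4 + 5) - 45)² - 14808 = (1 - 45)² - 14808 = (-44)² - 14808 = 1936 - 14808 = -12872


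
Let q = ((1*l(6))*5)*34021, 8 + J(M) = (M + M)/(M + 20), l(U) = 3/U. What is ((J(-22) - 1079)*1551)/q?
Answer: -660726/34021 ≈ -19.421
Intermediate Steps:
J(M) = -8 + 2*M/(20 + M) (J(M) = -8 + (M + M)/(M + 20) = -8 + (2*M)/(20 + M) = -8 + 2*M/(20 + M))
q = 170105/2 (q = ((1*(3/6))*5)*34021 = ((1*(3*(⅙)))*5)*34021 = ((1*(½))*5)*34021 = ((½)*5)*34021 = (5/2)*34021 = 170105/2 ≈ 85053.)
((J(-22) - 1079)*1551)/q = ((2*(-80 - 3*(-22))/(20 - 22) - 1079)*1551)/(170105/2) = ((2*(-80 + 66)/(-2) - 1079)*1551)*(2/170105) = ((2*(-½)*(-14) - 1079)*1551)*(2/170105) = ((14 - 1079)*1551)*(2/170105) = -1065*1551*(2/170105) = -1651815*2/170105 = -660726/34021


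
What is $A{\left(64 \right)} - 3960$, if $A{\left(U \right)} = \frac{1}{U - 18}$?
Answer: $- \frac{182159}{46} \approx -3960.0$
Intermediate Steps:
$A{\left(U \right)} = \frac{1}{-18 + U}$
$A{\left(64 \right)} - 3960 = \frac{1}{-18 + 64} - 3960 = \frac{1}{46} - 3960 = - \frac{182159}{46}$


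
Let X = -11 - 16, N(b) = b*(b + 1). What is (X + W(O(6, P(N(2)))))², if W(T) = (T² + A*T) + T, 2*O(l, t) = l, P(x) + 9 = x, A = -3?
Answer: 576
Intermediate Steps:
N(b) = b*(1 + b)
P(x) = -9 + x
O(l, t) = l/2
W(T) = T² - 2*T (W(T) = (T² - 3*T) + T = T² - 2*T)
X = -27
(X + W(O(6, P(N(2)))))² = (-27 + ((½)*6)*(-2 + (½)*6))² = (-27 + 3*(-2 + 3))² = (-27 + 3*1)² = (-27 + 3)² = (-24)² = 576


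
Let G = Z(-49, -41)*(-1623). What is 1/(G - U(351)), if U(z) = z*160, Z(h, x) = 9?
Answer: -1/70767 ≈ -1.4131e-5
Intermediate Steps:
U(z) = 160*z
G = -14607 (G = 9*(-1623) = -14607)
1/(G - U(351)) = 1/(-14607 - 160*351) = 1/(-14607 - 1*56160) = 1/(-14607 - 56160) = 1/(-70767) = -1/70767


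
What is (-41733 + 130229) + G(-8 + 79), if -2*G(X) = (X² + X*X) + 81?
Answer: 166829/2 ≈ 83415.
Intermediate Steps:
G(X) = -81/2 - X² (G(X) = -((X² + X*X) + 81)/2 = -((X² + X²) + 81)/2 = -(2*X² + 81)/2 = -(81 + 2*X²)/2 = -81/2 - X²)
(-41733 + 130229) + G(-8 + 79) = (-41733 + 130229) + (-81/2 - (-8 + 79)²) = 88496 + (-81/2 - 1*71²) = 88496 + (-81/2 - 1*5041) = 88496 + (-81/2 - 5041) = 88496 - 10163/2 = 166829/2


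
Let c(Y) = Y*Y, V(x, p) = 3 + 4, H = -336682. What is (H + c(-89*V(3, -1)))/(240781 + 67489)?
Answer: 51447/308270 ≈ 0.16689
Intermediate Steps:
V(x, p) = 7
c(Y) = Y²
(H + c(-89*V(3, -1)))/(240781 + 67489) = (-336682 + (-89*7)²)/(240781 + 67489) = (-336682 + (-623)²)/308270 = (-336682 + 388129)*(1/308270) = 51447*(1/308270) = 51447/308270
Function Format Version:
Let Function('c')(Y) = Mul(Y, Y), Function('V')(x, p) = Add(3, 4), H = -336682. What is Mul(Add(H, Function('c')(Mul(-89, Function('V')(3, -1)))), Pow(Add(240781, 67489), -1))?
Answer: Rational(51447, 308270) ≈ 0.16689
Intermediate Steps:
Function('V')(x, p) = 7
Function('c')(Y) = Pow(Y, 2)
Mul(Add(H, Function('c')(Mul(-89, Function('V')(3, -1)))), Pow(Add(240781, 67489), -1)) = Mul(Add(-336682, Pow(Mul(-89, 7), 2)), Pow(Add(240781, 67489), -1)) = Mul(Add(-336682, Pow(-623, 2)), Pow(308270, -1)) = Mul(Add(-336682, 388129), Rational(1, 308270)) = Mul(51447, Rational(1, 308270)) = Rational(51447, 308270)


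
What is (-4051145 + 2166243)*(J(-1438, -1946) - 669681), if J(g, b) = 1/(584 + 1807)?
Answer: 3018118785637540/2391 ≈ 1.2623e+12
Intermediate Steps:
J(g, b) = 1/2391
(-4051145 + 2166243)*(J(-1438, -1946) - 669681) = (-4051145 + 2166243)*(1/2391 - 669681) = -1884902*(-1601207270/2391) = 3018118785637540/2391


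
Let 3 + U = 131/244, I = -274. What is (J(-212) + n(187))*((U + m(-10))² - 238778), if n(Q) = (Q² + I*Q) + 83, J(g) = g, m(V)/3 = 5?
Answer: 116479335591873/29768 ≈ 3.9129e+9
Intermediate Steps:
m(V) = 15 (m(V) = 3*5 = 15)
U = -601/244 (U = -3 + 131/244 = -601/244 ≈ -2.4631)
n(Q) = 83 + Q² - 274*Q (n(Q) = (Q² - 274*Q) + 83 = 83 + Q² - 274*Q)
(J(-212) + n(187))*((U + m(-10))² - 238778) = (-212 + (83 + 187² - 274*187))*((-601/244 + 15)² - 238778) = (-212 + (83 + 34969 - 51238))*((3059/244)² - 238778) = (-212 - 16186)*(9357481/59536 - 238778) = -16398*(-14206529527/59536) = 116479335591873/29768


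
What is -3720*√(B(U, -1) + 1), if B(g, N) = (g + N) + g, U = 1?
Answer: -3720*√2 ≈ -5260.9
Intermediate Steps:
B(g, N) = N + 2*g (B(g, N) = (N + g) + g = N + 2*g)
-3720*√(B(U, -1) + 1) = -3720*√((-1 + 2*1) + 1) = -3720*√((-1 + 2) + 1) = -3720*√(1 + 1) = -3720*√2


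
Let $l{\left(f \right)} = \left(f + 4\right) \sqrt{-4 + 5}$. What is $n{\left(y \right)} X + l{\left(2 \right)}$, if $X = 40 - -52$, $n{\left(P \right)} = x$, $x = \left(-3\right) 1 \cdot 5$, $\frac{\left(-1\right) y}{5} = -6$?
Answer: $-1374$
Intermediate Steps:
$y = 30$ ($y = \left(-5\right) \left(-6\right) = 30$)
$x = -15$ ($x = \left(-3\right) 5 = -15$)
$n{\left(P \right)} = -15$
$X = 92$ ($X = 40 + 52 = 92$)
$l{\left(f \right)} = 4 + f$ ($l{\left(f \right)} = \left(4 + f\right) \sqrt{1} = \left(4 + f\right) 1 = 4 + f$)
$n{\left(y \right)} X + l{\left(2 \right)} = \left(-15\right) 92 + \left(4 + 2\right) = -1380 + 6 = -1374$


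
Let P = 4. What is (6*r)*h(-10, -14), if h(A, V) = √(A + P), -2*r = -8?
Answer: 24*I*√6 ≈ 58.788*I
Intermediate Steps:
r = 4 (r = -½*(-8) = 4)
h(A, V) = √(4 + A) (h(A, V) = √(A + 4) = √(4 + A))
(6*r)*h(-10, -14) = (6*4)*√(4 - 10) = 24*√(-6) = 24*(I*√6) = 24*I*√6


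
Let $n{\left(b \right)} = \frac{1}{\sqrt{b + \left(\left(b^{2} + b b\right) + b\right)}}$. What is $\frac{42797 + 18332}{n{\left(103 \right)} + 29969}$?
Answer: $\frac{39248232421424}{19241771948463} - \frac{244516 \sqrt{1339}}{19241771948463} \approx 2.0397$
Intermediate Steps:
$n{\left(b \right)} = \frac{1}{\sqrt{2 b + 2 b^{2}}}$ ($n{\left(b \right)} = \frac{1}{\sqrt{b + \left(\left(b^{2} + b^{2}\right) + b\right)}} = \frac{1}{\sqrt{b + \left(2 b^{2} + b\right)}} = \frac{1}{\sqrt{b + \left(b + 2 b^{2}\right)}} = \frac{1}{\sqrt{2 b + 2 b^{2}}}$)
$\frac{42797 + 18332}{n{\left(103 \right)} + 29969} = \frac{42797 + 18332}{\frac{\sqrt{2}}{2 \sqrt{103} \sqrt{1 + 103}} + 29969} = \frac{61129}{\frac{\sqrt{2}}{2 \cdot 2 \sqrt{2678}} + 29969} = \frac{61129}{\frac{\sqrt{2} \frac{\sqrt{2678}}{5356}}{2} + 29969} = \frac{61129}{\frac{\sqrt{1339}}{5356} + 29969} = \frac{61129}{29969 + \frac{\sqrt{1339}}{5356}}$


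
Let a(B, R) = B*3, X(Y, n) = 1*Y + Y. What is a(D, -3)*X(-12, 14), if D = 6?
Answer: -432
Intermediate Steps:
X(Y, n) = 2*Y (X(Y, n) = Y + Y = 2*Y)
a(B, R) = 3*B
a(D, -3)*X(-12, 14) = (3*6)*(2*(-12)) = 18*(-24) = -432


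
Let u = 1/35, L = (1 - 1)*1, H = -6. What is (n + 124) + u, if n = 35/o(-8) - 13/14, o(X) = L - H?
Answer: 1934/15 ≈ 128.93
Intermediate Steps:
L = 0 (L = 0*1 = 0)
u = 1/35 ≈ 0.028571
o(X) = 6 (o(X) = 0 - 1*(-6) = 0 + 6 = 6)
n = 103/21 (n = 35/6 - 13/14 = 103/21 ≈ 4.9048)
(n + 124) + u = (103/21 + 124) + 1/35 = 2707/21 + 1/35 = 1934/15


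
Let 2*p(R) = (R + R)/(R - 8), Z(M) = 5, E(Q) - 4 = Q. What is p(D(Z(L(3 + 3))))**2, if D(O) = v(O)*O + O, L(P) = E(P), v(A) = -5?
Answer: 25/49 ≈ 0.51020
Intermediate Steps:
E(Q) = 4 + Q
L(P) = 4 + P
D(O) = -4*O (D(O) = -5*O + O = -4*O)
p(R) = R/(-8 + R) (p(R) = ((R + R)/(R - 8))/2 = ((2*R)/(-8 + R))/2 = (2*R/(-8 + R))/2 = R/(-8 + R))
p(D(Z(L(3 + 3))))**2 = ((-4*5)/(-8 - 4*5))**2 = (-20/(-8 - 20))**2 = (-20/(-28))**2 = (-20*(-1/28))**2 = (5/7)**2 = 25/49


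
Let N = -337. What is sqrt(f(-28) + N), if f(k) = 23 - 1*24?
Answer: 13*I*sqrt(2) ≈ 18.385*I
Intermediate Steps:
f(k) = -1 (f(k) = 23 - 24 = -1)
sqrt(f(-28) + N) = sqrt(-1 - 337) = sqrt(-338) = 13*I*sqrt(2)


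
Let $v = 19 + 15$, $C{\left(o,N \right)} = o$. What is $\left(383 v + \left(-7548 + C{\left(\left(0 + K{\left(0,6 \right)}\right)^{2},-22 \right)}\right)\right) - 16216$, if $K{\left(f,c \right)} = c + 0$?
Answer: $-10706$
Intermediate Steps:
$K{\left(f,c \right)} = c$
$v = 34$
$\left(383 v + \left(-7548 + C{\left(\left(0 + K{\left(0,6 \right)}\right)^{2},-22 \right)}\right)\right) - 16216 = \left(383 \cdot 34 - \left(7548 - \left(0 + 6\right)^{2}\right)\right) - 16216 = \left(13022 - \left(7548 - 6^{2}\right)\right) - 16216 = \left(13022 + \left(-7548 + 36\right)\right) - 16216 = \left(13022 - 7512\right) - 16216 = 5510 - 16216 = -10706$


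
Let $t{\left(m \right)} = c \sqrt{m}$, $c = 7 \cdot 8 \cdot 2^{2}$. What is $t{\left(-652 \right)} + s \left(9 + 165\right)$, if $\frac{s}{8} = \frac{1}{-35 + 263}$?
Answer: $\frac{116}{19} + 448 i \sqrt{163} \approx 6.1053 + 5719.7 i$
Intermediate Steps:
$s = \frac{2}{57}$ ($s = \frac{8}{-35 + 263} = \frac{8}{228} = 8 \cdot \frac{1}{228} = \frac{2}{57} \approx 0.035088$)
$c = 224$ ($c = 56 \cdot 4 = 224$)
$t{\left(m \right)} = 224 \sqrt{m}$
$t{\left(-652 \right)} + s \left(9 + 165\right) = 224 \sqrt{-652} + \frac{2 \left(9 + 165\right)}{57} = 224 \cdot 2 i \sqrt{163} + \frac{2}{57} \cdot 174 = 448 i \sqrt{163} + \frac{116}{19} = \frac{116}{19} + 448 i \sqrt{163}$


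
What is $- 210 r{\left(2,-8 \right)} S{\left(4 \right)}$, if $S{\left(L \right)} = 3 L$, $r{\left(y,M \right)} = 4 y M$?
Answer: $161280$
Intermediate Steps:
$r{\left(y,M \right)} = 4 M y$
$- 210 r{\left(2,-8 \right)} S{\left(4 \right)} = - 210 \cdot 4 \left(-8\right) 2 \cdot 3 \cdot 4 = \left(-210\right) \left(-64\right) 12 = 13440 \cdot 12 = 161280$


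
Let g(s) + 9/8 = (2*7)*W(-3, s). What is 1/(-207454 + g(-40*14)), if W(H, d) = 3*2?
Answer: -8/1658969 ≈ -4.8223e-6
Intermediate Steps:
W(H, d) = 6
g(s) = 663/8 (g(s) = -9/8 + (2*7)*6 = -9/8 + 14*6 = -9/8 + 84 = 663/8)
1/(-207454 + g(-40*14)) = 1/(-207454 + 663/8) = 1/(-1658969/8) = -8/1658969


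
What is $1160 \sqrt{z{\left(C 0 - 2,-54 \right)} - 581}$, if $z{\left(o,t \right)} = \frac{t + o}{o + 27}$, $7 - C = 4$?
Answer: $232 i \sqrt{14581} \approx 28014.0 i$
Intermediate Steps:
$C = 3$ ($C = 7 - 4 = 3$)
$z{\left(o,t \right)} = \frac{o + t}{27 + o}$
$1160 \sqrt{z{\left(C 0 - 2,-54 \right)} - 581} = 1160 \sqrt{\frac{\left(3 \cdot 0 - 2\right) - 54}{27 + \left(3 \cdot 0 - 2\right)} - 581} = 1160 \sqrt{\frac{\left(0 - 2\right) - 54}{27 + \left(0 - 2\right)} - 581} = 1160 \sqrt{\frac{-2 - 54}{27 - 2} - 581} = 1160 \sqrt{\frac{1}{25} \left(-56\right) - 581} = 1160 \sqrt{- \frac{56}{25} - 581} = 1160 \sqrt{- \frac{14581}{25}} = 1160 \frac{i \sqrt{14581}}{5} = 232 i \sqrt{14581}$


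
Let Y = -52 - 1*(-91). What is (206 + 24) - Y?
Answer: 191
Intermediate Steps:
Y = 39 (Y = -52 + 91 = 39)
(206 + 24) - Y = (206 + 24) - 1*39 = 230 - 39 = 191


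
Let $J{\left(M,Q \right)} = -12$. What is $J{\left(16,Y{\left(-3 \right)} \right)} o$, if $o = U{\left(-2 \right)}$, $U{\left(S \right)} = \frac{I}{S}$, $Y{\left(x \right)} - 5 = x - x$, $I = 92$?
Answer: $552$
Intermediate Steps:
$Y{\left(x \right)} = 5$ ($Y{\left(x \right)} = 5 + \left(x - x\right) = 5 + 0 = 5$)
$U{\left(S \right)} = \frac{92}{S}$
$o = -46$ ($o = \frac{92}{-2} = 92 \left(- \frac{1}{2}\right) = -46$)
$J{\left(16,Y{\left(-3 \right)} \right)} o = \left(-12\right) \left(-46\right) = 552$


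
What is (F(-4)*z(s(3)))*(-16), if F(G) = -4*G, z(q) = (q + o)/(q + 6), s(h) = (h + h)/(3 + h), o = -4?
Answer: 768/7 ≈ 109.71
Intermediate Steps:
s(h) = 2*h/(3 + h) (s(h) = (2*h)/(3 + h) = 2*h/(3 + h))
z(q) = (-4 + q)/(6 + q) (z(q) = (q - 4)/(q + 6) = (-4 + q)/(6 + q))
(F(-4)*z(s(3)))*(-16) = ((-4*(-4))*((-4 + 2*3/(3 + 3))/(6 + 2*3/(3 + 3))))*(-16) = (16*((-4 + 2*3/6)/(6 + 2*3/6)))*(-16) = (16*((-4 + 2*3*(⅙))/(6 + 2*3*(⅙))))*(-16) = (16*((-4 + 1)/(6 + 1)))*(-16) = (16*(-3/7))*(-16) = -48/7*(-16) = 768/7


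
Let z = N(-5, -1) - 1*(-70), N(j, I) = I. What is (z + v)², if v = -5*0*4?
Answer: 4761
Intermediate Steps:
v = 0 (v = 0*4 = 0)
z = 69 (z = -1 - 1*(-70) = -1 + 70 = 69)
(z + v)² = (69 + 0)² = 69² = 4761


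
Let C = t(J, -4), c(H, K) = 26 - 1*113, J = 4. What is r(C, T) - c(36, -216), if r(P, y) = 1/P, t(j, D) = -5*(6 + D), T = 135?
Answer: 869/10 ≈ 86.900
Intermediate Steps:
c(H, K) = -87 (c(H, K) = 26 - 113 = -87)
t(j, D) = -30 - 5*D
C = -10 (C = -30 - 5*(-4) = -30 + 20 = -10)
r(C, T) - c(36, -216) = 1/(-10) - 1*(-87) = -1/10 + 87 = 869/10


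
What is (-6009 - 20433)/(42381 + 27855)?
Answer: -1469/3902 ≈ -0.37647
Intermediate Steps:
(-6009 - 20433)/(42381 + 27855) = -26442/70236 = -26442*1/70236 = -1469/3902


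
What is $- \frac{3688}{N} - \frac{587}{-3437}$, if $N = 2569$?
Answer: $- \frac{1595379}{1261379} \approx -1.2648$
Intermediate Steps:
$- \frac{3688}{N} - \frac{587}{-3437} = - \frac{3688}{2569} - \frac{587}{-3437} = \left(-3688\right) \frac{1}{2569} - - \frac{587}{3437} = - \frac{3688}{2569} + \frac{587}{3437} = - \frac{1595379}{1261379}$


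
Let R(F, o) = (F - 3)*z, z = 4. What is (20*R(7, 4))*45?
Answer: 14400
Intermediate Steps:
R(F, o) = -12 + 4*F (R(F, o) = (F - 3)*4 = (-3 + F)*4 = -12 + 4*F)
(20*R(7, 4))*45 = (20*(-12 + 4*7))*45 = (20*(-12 + 28))*45 = (20*16)*45 = 320*45 = 14400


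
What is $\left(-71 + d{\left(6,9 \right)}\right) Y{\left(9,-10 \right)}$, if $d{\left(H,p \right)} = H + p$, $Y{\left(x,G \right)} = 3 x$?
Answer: $-1512$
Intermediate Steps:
$\left(-71 + d{\left(6,9 \right)}\right) Y{\left(9,-10 \right)} = \left(-71 + \left(6 + 9\right)\right) 3 \cdot 9 = \left(-71 + 15\right) 27 = \left(-56\right) 27 = -1512$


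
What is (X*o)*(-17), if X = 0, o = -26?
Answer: 0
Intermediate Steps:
(X*o)*(-17) = (0*(-26))*(-17) = 0*(-17) = 0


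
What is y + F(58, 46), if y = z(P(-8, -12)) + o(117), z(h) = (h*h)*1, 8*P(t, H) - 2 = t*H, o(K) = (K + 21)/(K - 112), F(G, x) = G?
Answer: 18853/80 ≈ 235.66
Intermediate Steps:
o(K) = (21 + K)/(-112 + K)
P(t, H) = ¼ + H*t/8 (P(t, H) = ¼ + (t*H)/8 = ¼ + (H*t)/8 = ¼ + H*t/8)
z(h) = h² (z(h) = h²*1 = h²)
y = 14213/80 (y = (¼ + (⅛)*(-12)*(-8))² + (21 + 117)/(-112 + 117) = (¼ + 12)² + 138/5 = (49/4)² + (⅕)*138 = 2401/16 + 138/5 = 14213/80 ≈ 177.66)
y + F(58, 46) = 14213/80 + 58 = 18853/80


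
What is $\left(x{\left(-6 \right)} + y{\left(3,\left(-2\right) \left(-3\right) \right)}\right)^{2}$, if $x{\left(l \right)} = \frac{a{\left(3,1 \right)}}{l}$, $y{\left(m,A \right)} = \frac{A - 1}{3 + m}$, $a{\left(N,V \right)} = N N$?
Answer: $\frac{4}{9} \approx 0.44444$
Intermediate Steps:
$a{\left(N,V \right)} = N^{2}$
$y{\left(m,A \right)} = \frac{-1 + A}{3 + m}$
$x{\left(l \right)} = \frac{9}{l}$ ($x{\left(l \right)} = \frac{3^{2}}{l} = \frac{9}{l}$)
$\left(x{\left(-6 \right)} + y{\left(3,\left(-2\right) \left(-3\right) \right)}\right)^{2} = \left(\frac{9}{-6} + \frac{-1 - -6}{3 + 3}\right)^{2} = \left(9 \left(- \frac{1}{6}\right) + \frac{-1 + 6}{6}\right)^{2} = \left(- \frac{3}{2} + \frac{1}{6} \cdot 5\right)^{2} = \left(- \frac{3}{2} + \frac{5}{6}\right)^{2} = \left(- \frac{2}{3}\right)^{2} = \frac{4}{9}$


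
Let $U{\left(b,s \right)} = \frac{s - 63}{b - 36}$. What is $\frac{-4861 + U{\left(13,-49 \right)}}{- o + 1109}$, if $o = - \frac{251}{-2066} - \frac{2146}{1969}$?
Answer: $- \frac{454353850214}{103851909269} \approx -4.375$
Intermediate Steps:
$U{\left(b,s \right)} = \frac{-63 + s}{-36 + b}$
$o = - \frac{3939417}{4067954}$ ($o = \left(-251\right) \left(- \frac{1}{2066}\right) - \frac{2146}{1969} = \frac{251}{2066} - \frac{2146}{1969} = - \frac{3939417}{4067954} \approx -0.9684$)
$\frac{-4861 + U{\left(13,-49 \right)}}{- o + 1109} = \frac{-4861 + \frac{-63 - 49}{-36 + 13}}{\left(-1\right) \left(- \frac{3939417}{4067954}\right) + 1109} = \frac{-4861 + \frac{1}{-23} \left(-112\right)}{\frac{3939417}{4067954} + 1109} = \frac{-4861 - - \frac{112}{23}}{\frac{4515300403}{4067954}} = \left(-4861 + \frac{112}{23}\right) \frac{4067954}{4515300403} = \left(- \frac{111691}{23}\right) \frac{4067954}{4515300403} = - \frac{454353850214}{103851909269}$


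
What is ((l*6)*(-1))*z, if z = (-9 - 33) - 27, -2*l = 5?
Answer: -1035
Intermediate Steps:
l = -5/2 (l = -½*5 = -5/2 ≈ -2.5000)
z = -69 (z = -42 - 27 = -69)
((l*6)*(-1))*z = (-5/2*6*(-1))*(-69) = -15*(-1)*(-69) = 15*(-69) = -1035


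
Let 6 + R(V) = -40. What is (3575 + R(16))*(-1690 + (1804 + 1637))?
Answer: 6179279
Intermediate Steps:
R(V) = -46 (R(V) = -6 - 40 = -46)
(3575 + R(16))*(-1690 + (1804 + 1637)) = (3575 - 46)*(-1690 + (1804 + 1637)) = 3529*(-1690 + 3441) = 3529*1751 = 6179279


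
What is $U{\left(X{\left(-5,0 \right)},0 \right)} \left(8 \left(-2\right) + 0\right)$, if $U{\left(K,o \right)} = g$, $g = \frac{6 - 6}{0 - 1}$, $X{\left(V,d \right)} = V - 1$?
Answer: $0$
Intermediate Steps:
$X{\left(V,d \right)} = -1 + V$
$g = 0$ ($g = \frac{0}{-1} = 0 \left(-1\right) = 0$)
$U{\left(K,o \right)} = 0$
$U{\left(X{\left(-5,0 \right)},0 \right)} \left(8 \left(-2\right) + 0\right) = 0 \left(8 \left(-2\right) + 0\right) = 0 \left(-16 + 0\right) = 0 \left(-16\right) = 0$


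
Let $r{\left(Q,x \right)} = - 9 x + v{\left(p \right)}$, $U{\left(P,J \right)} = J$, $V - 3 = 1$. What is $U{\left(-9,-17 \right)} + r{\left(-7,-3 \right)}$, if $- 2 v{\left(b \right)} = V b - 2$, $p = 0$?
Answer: $11$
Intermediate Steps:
$V = 4$ ($V = 3 + 1 = 4$)
$v{\left(b \right)} = 1 - 2 b$ ($v{\left(b \right)} = - \frac{4 b - 2}{2} = - \frac{-2 + 4 b}{2} = 1 - 2 b$)
$r{\left(Q,x \right)} = 1 - 9 x$ ($r{\left(Q,x \right)} = - 9 x + \left(1 - 0\right) = - 9 x + \left(1 + 0\right) = - 9 x + 1 = 1 - 9 x$)
$U{\left(-9,-17 \right)} + r{\left(-7,-3 \right)} = -17 + \left(1 - -27\right) = -17 + \left(1 + 27\right) = -17 + 28 = 11$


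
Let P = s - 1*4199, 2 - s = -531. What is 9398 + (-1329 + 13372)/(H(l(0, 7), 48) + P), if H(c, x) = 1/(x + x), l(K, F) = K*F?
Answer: 3306329002/351935 ≈ 9394.7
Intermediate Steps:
s = 533 (s = 2 - 1*(-531) = 2 + 531 = 533)
l(K, F) = F*K
P = -3666 (P = 533 - 1*4199 = 533 - 4199 = -3666)
H(c, x) = 1/(2*x)
9398 + (-1329 + 13372)/(H(l(0, 7), 48) + P) = 9398 + (-1329 + 13372)/((½)/48 - 3666) = 9398 + 12043/((½)*(1/48) - 3666) = 9398 + 12043/(1/96 - 3666) = 9398 + 12043/(-351935/96) = 9398 + 12043*(-96/351935) = 9398 - 1156128/351935 = 3306329002/351935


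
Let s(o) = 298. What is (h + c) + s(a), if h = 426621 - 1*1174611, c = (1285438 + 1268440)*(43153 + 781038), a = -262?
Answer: 2104882515006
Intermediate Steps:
c = 2104883262698 (c = 2553878*824191 = 2104883262698)
h = -747990 (h = 426621 - 1174611 = -747990)
(h + c) + s(a) = (-747990 + 2104883262698) + 298 = 2104882514708 + 298 = 2104882515006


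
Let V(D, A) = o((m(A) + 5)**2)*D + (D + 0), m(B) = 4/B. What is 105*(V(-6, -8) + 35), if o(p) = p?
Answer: -19425/2 ≈ -9712.5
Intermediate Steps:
V(D, A) = D + D*(5 + 4/A)**2 (V(D, A) = (4/A + 5)**2*D + (D + 0) = (5 + 4/A)**2*D + D = D*(5 + 4/A)**2 + D = D + D*(5 + 4/A)**2)
105*(V(-6, -8) + 35) = 105*((-6 - 6*(4 + 5*(-8))**2/(-8)**2) + 35) = 105*((-6 - 6*1/64*(4 - 40)**2) + 35) = 105*((-6 - 6*1/64*(-36)**2) + 35) = 105*((-6 - 6*1/64*1296) + 35) = 105*((-6 - 243/2) + 35) = 105*(-255/2 + 35) = 105*(-185/2) = -19425/2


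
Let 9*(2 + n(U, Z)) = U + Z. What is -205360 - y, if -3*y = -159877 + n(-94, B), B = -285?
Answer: -6984010/27 ≈ -2.5867e+5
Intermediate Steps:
n(U, Z) = -2 + U/9 + Z/9 (n(U, Z) = -2 + (U + Z)/9 = -2 + (U/9 + Z/9) = -2 + U/9 + Z/9)
y = 1439290/27 (y = -(-159877 + (-2 + (⅑)*(-94) + (⅑)*(-285)))/3 = -(-159877 + (-2 - 94/9 - 95/3))/3 = -(-159877 - 397/9)/3 = -⅓*(-1439290/9) = 1439290/27 ≈ 53307.)
-205360 - y = -205360 - 1*1439290/27 = -205360 - 1439290/27 = -6984010/27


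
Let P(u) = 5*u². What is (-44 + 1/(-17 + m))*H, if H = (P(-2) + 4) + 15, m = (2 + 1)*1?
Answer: -24063/14 ≈ -1718.8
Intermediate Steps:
m = 3 (m = 3*1 = 3)
H = 39 (H = (5*(-2)² + 4) + 15 = (5*4 + 4) + 15 = (20 + 4) + 15 = 24 + 15 = 39)
(-44 + 1/(-17 + m))*H = (-44 + 1/(-17 + 3))*39 = (-44 + 1/(-14))*39 = (-44 - 1/14)*39 = -617/14*39 = -24063/14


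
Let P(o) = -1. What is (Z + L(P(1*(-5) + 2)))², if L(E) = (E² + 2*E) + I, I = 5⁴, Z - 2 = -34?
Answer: 350464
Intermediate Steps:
Z = -32 (Z = 2 - 34 = -32)
I = 625
L(E) = 625 + E² + 2*E (L(E) = (E² + 2*E) + 625 = 625 + E² + 2*E)
(Z + L(P(1*(-5) + 2)))² = (-32 + (625 + (-1)² + 2*(-1)))² = (-32 + (625 + 1 - 2))² = (-32 + 624)² = 592² = 350464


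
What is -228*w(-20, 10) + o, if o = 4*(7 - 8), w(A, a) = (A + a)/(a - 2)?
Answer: 281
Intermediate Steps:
w(A, a) = (A + a)/(-2 + a)
o = -4 (o = 4*(-1) = -4)
-228*w(-20, 10) + o = -228*(-20 + 10)/(-2 + 10) - 4 = -228*(-10)/8 - 4 = -57*(-10)/2 - 4 = -228*(-5/4) - 4 = 285 - 4 = 281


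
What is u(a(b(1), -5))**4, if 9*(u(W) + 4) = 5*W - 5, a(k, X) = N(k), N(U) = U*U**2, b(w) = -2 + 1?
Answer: 4477456/6561 ≈ 682.43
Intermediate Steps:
b(w) = -1
N(U) = U**3
a(k, X) = k**3
u(W) = -41/9 + 5*W/9 (u(W) = -4 + (5*W - 5)/9 = -4 + (-5 + 5*W)/9 = -4 + (-5/9 + 5*W/9) = -41/9 + 5*W/9)
u(a(b(1), -5))**4 = (-41/9 + (5/9)*(-1)**3)**4 = (-41/9 + (5/9)*(-1))**4 = (-41/9 - 5/9)**4 = (-46/9)**4 = 4477456/6561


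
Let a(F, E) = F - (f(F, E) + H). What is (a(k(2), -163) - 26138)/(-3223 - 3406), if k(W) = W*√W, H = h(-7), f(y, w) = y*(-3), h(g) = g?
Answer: 3733/947 - 8*√2/6629 ≈ 3.9402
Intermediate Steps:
f(y, w) = -3*y
H = -7
k(W) = W^(3/2)
a(F, E) = 7 + 4*F (a(F, E) = F - (-3*F - 7) = F - (-7 - 3*F) = F + (7 + 3*F) = 7 + 4*F)
(a(k(2), -163) - 26138)/(-3223 - 3406) = ((7 + 4*2^(3/2)) - 26138)/(-3223 - 3406) = ((7 + 4*(2*√2)) - 26138)/(-6629) = ((7 + 8*√2) - 26138)*(-1/6629) = (-26131 + 8*√2)*(-1/6629) = 3733/947 - 8*√2/6629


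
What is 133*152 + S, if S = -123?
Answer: 20093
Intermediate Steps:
133*152 + S = 133*152 - 123 = 20216 - 123 = 20093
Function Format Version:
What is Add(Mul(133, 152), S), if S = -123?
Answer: 20093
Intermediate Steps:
Add(Mul(133, 152), S) = Add(Mul(133, 152), -123) = Add(20216, -123) = 20093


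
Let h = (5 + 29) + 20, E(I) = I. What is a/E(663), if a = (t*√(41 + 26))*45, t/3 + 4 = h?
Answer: 2250*√67/221 ≈ 83.335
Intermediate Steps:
h = 54 (h = 34 + 20 = 54)
t = 150 (t = -12 + 3*54 = -12 + 162 = 150)
a = 6750*√67 (a = (150*√(41 + 26))*45 = (150*√67)*45 = 6750*√67 ≈ 55251.)
a/E(663) = (6750*√67)/663 = (6750*√67)*(1/663) = 2250*√67/221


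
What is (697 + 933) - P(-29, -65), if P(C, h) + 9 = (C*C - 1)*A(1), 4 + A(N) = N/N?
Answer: 4159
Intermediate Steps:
A(N) = -3 (A(N) = -4 + N/N = -4 + 1 = -3)
P(C, h) = -6 - 3*C² (P(C, h) = -9 + (C*C - 1)*(-3) = -9 + (C² - 1)*(-3) = -9 + (-1 + C²)*(-3) = -9 + (3 - 3*C²) = -6 - 3*C²)
(697 + 933) - P(-29, -65) = (697 + 933) - (-6 - 3*(-29)²) = 1630 - (-6 - 3*841) = 1630 - (-6 - 2523) = 1630 - 1*(-2529) = 1630 + 2529 = 4159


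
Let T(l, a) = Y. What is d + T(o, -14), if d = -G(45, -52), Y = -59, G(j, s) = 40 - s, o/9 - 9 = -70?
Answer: -151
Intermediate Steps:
o = -549 (o = 81 + 9*(-70) = 81 - 630 = -549)
T(l, a) = -59
d = -92 (d = -(40 - 1*(-52)) = -(40 + 52) = -1*92 = -92)
d + T(o, -14) = -92 - 59 = -151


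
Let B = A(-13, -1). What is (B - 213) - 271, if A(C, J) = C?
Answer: -497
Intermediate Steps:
B = -13
(B - 213) - 271 = (-13 - 213) - 271 = -226 - 271 = -497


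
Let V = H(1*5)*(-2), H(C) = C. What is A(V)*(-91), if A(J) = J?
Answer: 910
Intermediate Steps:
V = -10 (V = (1*5)*(-2) = 5*(-2) = -10)
A(V)*(-91) = -10*(-91) = 910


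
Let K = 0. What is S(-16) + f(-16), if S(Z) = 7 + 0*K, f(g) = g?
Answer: -9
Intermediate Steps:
S(Z) = 7 (S(Z) = 7 + 0*0 = 7 + 0 = 7)
S(-16) + f(-16) = 7 - 16 = -9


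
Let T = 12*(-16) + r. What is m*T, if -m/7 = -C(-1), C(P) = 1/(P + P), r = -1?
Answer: 1351/2 ≈ 675.50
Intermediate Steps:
T = -193 (T = 12*(-16) - 1 = -192 - 1 = -193)
C(P) = 1/(2*P)
m = -7/2 (m = -(-7)*(½)/(-1) = -(-7)*(½)*(-1) = -(-7)*(-1)/2 = -7*½ = -7/2 ≈ -3.5000)
m*T = -7/2*(-193) = 1351/2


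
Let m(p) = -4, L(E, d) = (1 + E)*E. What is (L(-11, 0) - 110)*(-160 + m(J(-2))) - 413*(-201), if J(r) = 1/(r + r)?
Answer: 83013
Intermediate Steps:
J(r) = 1/(2*r)
L(E, d) = E*(1 + E)
(L(-11, 0) - 110)*(-160 + m(J(-2))) - 413*(-201) = (-11*(1 - 11) - 110)*(-160 - 4) - 413*(-201) = (-11*(-10) - 110)*(-164) + 83013 = (110 - 110)*(-164) + 83013 = 0*(-164) + 83013 = 0 + 83013 = 83013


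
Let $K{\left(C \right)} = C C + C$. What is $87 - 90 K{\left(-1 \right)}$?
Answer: $87$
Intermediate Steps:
$K{\left(C \right)} = C + C^{2}$ ($K{\left(C \right)} = C^{2} + C = C + C^{2}$)
$87 - 90 K{\left(-1 \right)} = 87 - 90 \left(- (1 - 1)\right) = 87 - 90 \left(\left(-1\right) 0\right) = 87 - 0 = 87 + 0 = 87$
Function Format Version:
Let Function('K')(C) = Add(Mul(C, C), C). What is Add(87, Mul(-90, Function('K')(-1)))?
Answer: 87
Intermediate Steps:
Function('K')(C) = Add(C, Pow(C, 2)) (Function('K')(C) = Add(Pow(C, 2), C) = Add(C, Pow(C, 2)))
Add(87, Mul(-90, Function('K')(-1))) = Add(87, Mul(-90, Mul(-1, Add(1, -1)))) = Add(87, Mul(-90, Mul(-1, 0))) = Add(87, Mul(-90, 0)) = Add(87, 0) = 87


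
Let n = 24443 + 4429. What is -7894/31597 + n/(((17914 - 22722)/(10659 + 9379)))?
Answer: -2285009480068/18989797 ≈ -1.2033e+5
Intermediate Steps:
n = 28872
-7894/31597 + n/(((17914 - 22722)/(10659 + 9379))) = -7894/31597 + 28872/(((17914 - 22722)/(10659 + 9379))) = -7894*1/31597 + 28872/((-4808/20038)) = -7894/31597 + 28872/((-4808*1/20038)) = -7894/31597 + 28872/(-2404/10019) = -7894/31597 + 28872*(-10019/2404) = -7894/31597 - 72317142/601 = -2285009480068/18989797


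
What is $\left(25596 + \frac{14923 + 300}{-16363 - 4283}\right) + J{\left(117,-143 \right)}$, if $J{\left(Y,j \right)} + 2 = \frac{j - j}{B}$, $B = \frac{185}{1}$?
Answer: $\frac{528398501}{20646} \approx 25593.0$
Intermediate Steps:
$B = 185$ ($B = 185 \cdot 1 = 185$)
$J{\left(Y,j \right)} = -2$ ($J{\left(Y,j \right)} = -2 + \frac{j - j}{185} = -2 + 0 \cdot \frac{1}{185} = -2 + 0 = -2$)
$\left(25596 + \frac{14923 + 300}{-16363 - 4283}\right) + J{\left(117,-143 \right)} = \left(25596 + \frac{14923 + 300}{-16363 - 4283}\right) - 2 = \left(25596 + \frac{15223}{-20646}\right) - 2 = \left(25596 + 15223 \left(- \frac{1}{20646}\right)\right) - 2 = \left(25596 - \frac{15223}{20646}\right) - 2 = \frac{528439793}{20646} - 2 = \frac{528398501}{20646}$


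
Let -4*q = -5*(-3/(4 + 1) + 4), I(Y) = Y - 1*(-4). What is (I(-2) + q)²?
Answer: 625/16 ≈ 39.063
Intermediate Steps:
I(Y) = 4 + Y (I(Y) = Y + 4 = 4 + Y)
q = 17/4 (q = -(-5)*(-3/(4 + 1) + 4)/4 = -(-5)*(-3/5 + 4)/4 = -(-5)*(-3*⅕ + 4)/4 = -(-5)*(-⅗ + 4)/4 = -(-5)*17/(4*5) = -¼*(-17) = 17/4 ≈ 4.2500)
(I(-2) + q)² = ((4 - 2) + 17/4)² = (2 + 17/4)² = (25/4)² = 625/16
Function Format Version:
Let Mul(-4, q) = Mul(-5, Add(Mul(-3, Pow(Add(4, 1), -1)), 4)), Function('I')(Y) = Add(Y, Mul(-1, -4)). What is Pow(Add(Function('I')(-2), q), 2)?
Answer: Rational(625, 16) ≈ 39.063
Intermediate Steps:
Function('I')(Y) = Add(4, Y) (Function('I')(Y) = Add(Y, 4) = Add(4, Y))
q = Rational(17, 4) (q = Mul(Rational(-1, 4), Mul(-5, Add(Mul(-3, Pow(Add(4, 1), -1)), 4))) = Mul(Rational(-1, 4), Mul(-5, Add(Mul(-3, Pow(5, -1)), 4))) = Mul(Rational(-1, 4), Mul(-5, Add(Mul(-3, Rational(1, 5)), 4))) = Mul(Rational(-1, 4), Mul(-5, Add(Rational(-3, 5), 4))) = Mul(Rational(-1, 4), Mul(-5, Rational(17, 5))) = Mul(Rational(-1, 4), -17) = Rational(17, 4) ≈ 4.2500)
Pow(Add(Function('I')(-2), q), 2) = Pow(Add(Add(4, -2), Rational(17, 4)), 2) = Pow(Add(2, Rational(17, 4)), 2) = Pow(Rational(25, 4), 2) = Rational(625, 16)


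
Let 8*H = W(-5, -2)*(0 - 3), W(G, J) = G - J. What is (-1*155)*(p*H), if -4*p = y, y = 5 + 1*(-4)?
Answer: 1395/32 ≈ 43.594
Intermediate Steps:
H = 9/8 (H = ((-5 - 1*(-2))*(0 - 3))/8 = ((-5 + 2)*(-3))/8 = (-3*(-3))/8 = (⅛)*9 = 9/8 ≈ 1.1250)
y = 1 (y = 5 - 4 = 1)
p = -¼ (p = -¼*1 = -¼ ≈ -0.25000)
(-1*155)*(p*H) = (-1*155)*(-¼*9/8) = -155*(-9/32) = 1395/32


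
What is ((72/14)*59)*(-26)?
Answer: -55224/7 ≈ -7889.1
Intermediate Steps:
((72/14)*59)*(-26) = ((72*(1/14))*59)*(-26) = ((36/7)*59)*(-26) = (2124/7)*(-26) = -55224/7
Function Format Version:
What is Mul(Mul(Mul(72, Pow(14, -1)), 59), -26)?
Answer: Rational(-55224, 7) ≈ -7889.1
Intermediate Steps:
Mul(Mul(Mul(72, Pow(14, -1)), 59), -26) = Mul(Mul(Mul(72, Rational(1, 14)), 59), -26) = Mul(Mul(Rational(36, 7), 59), -26) = Mul(Rational(2124, 7), -26) = Rational(-55224, 7)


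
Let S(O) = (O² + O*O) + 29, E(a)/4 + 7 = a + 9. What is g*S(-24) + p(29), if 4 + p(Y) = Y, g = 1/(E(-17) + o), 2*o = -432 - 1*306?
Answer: 9544/429 ≈ 22.247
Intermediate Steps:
E(a) = 8 + 4*a (E(a) = -28 + 4*(a + 9) = -28 + 4*(9 + a) = -28 + (36 + 4*a) = 8 + 4*a)
o = -369 (o = (-432 - 1*306)/2 = (-432 - 306)/2 = (½)*(-738) = -369)
S(O) = 29 + 2*O² (S(O) = (O² + O²) + 29 = 2*O² + 29 = 29 + 2*O²)
g = -1/429 (g = 1/((8 + 4*(-17)) - 369) = 1/((8 - 68) - 369) = 1/(-60 - 369) = 1/(-429) = -1/429 ≈ -0.0023310)
p(Y) = -4 + Y
g*S(-24) + p(29) = -(29 + 2*(-24)²)/429 + (-4 + 29) = -(29 + 2*576)/429 + 25 = -(29 + 1152)/429 + 25 = -1/429*1181 + 25 = -1181/429 + 25 = 9544/429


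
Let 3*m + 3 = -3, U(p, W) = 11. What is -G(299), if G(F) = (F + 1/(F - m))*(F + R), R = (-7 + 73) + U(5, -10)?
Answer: -33840000/301 ≈ -1.1243e+5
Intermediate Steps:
m = -2 (m = -1 + (⅓)*(-3) = -1 - 1 = -2)
R = 77 (R = (-7 + 73) + 11 = 66 + 11 = 77)
G(F) = (77 + F)*(F + 1/(2 + F)) (G(F) = (F + 1/(F - 1*(-2)))*(F + 77) = (F + 1/(F + 2))*(77 + F) = (F + 1/(2 + F))*(77 + F) = (77 + F)*(F + 1/(2 + F)))
-G(299) = -(77 + 299³ + 79*299² + 155*299)/(2 + 299) = -(77 + 26730899 + 79*89401 + 46345)/301 = -(77 + 26730899 + 7062679 + 46345)/301 = -33840000/301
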